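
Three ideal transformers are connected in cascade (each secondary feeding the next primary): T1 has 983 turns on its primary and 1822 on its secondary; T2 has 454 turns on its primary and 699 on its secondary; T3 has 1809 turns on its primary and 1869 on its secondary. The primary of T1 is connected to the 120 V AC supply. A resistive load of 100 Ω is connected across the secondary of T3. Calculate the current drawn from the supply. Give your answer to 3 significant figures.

After T1: V = 120.00 × 1822/983 = 222.42 V.
After T2: V = 222.42 × 699/454 = 342.45 V.
After T3: V = 342.45 × 1869/1809 = 353.81 V.
I_load = 353.81/100 = 3.5381 A, so P_out = 353.81 × 3.5381 = 1251.8 W.
All ideal ⇒ P_in = P_out, so I_supply = 1251.8/120 = 10.4 A.

I_supply ≈ 10.4 A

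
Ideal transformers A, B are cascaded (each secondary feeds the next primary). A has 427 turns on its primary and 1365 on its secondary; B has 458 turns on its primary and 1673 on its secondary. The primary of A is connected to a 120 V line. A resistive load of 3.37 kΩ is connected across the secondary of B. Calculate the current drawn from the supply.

I_supply ≈ 4.86 A

After A: V = 120.00 × 1365/427 = 383.61 V.
After B: V = 383.61 × 1673/458 = 1401.3 V.
I_load = 1401.3/3370 = 0.41580 A, so P_out = 1401.3 × 0.41580 = 582.64 W.
All ideal ⇒ P_in = P_out, so I_supply = 582.64/120 = 4.86 A.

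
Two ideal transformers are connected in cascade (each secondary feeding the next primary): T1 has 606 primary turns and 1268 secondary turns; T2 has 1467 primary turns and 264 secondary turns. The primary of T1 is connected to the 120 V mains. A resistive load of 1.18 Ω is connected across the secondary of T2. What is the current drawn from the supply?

Secondary of T1: V = 120.00 × 1268/606 = 251.09 V.
Secondary of T2: V = 251.09 × 264/1467 = 45.186 V.
I_load = 45.186/1.18 = 38.293 A, so P_out = 45.186 × 38.293 = 1730.3 W.
All ideal ⇒ P_in = P_out, so I_supply = 1730.3/120 = 14.4 A.

I_supply ≈ 14.4 A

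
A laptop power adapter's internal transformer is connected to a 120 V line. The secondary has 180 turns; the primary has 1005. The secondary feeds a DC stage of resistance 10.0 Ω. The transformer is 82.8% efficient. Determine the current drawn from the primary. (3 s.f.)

V_s = 120 × 180/1005 = 21.493 V.
I_s = V_s/R = 21.493/10.0 = 2.1493 A.
P_out = V_s I_s = 21.493 × 2.1493 = 46.193 W.
P_in = P_out/η = 46.193/0.828 = 55.789 W.
I_p = P_in/V_p = 55.789/120 = 0.465 A.

I_p ≈ 0.465 A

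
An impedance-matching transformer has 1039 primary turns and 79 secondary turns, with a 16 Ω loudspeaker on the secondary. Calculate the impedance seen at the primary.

Z_p ≈ 2770 Ω

Z_p = (N_p/N_s)² × Z_s = (1039/79)² × 16 = 2770 Ω.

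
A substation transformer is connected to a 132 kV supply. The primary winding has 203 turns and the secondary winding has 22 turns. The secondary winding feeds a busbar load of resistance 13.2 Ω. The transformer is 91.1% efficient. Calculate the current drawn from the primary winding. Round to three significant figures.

I_p ≈ 129 A

V_s = 132000 × 22/203 = 14305 V.
I_s = V_s/R = 14305/13.2 = 1083.7 A.
P_out = V_s I_s = 14305 × 1083.7 = 1.5503×10^7 W.
P_in = P_out/η = 1.5503×10^7/0.911 = 1.7018×10^7 W.
I_p = P_in/V_p = 1.7018×10^7/132000 = 129 A.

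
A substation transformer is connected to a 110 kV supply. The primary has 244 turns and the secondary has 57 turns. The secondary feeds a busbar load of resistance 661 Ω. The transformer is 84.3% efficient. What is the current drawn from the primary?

V_s = 110000 × 57/244 = 25697 V.
I_s = V_s/R = 25697/661 = 38.876 A.
P_out = V_s I_s = 25697 × 38.876 = 998970 W.
P_in = P_out/η = 998970/0.843 = 1.1850×10^6 W.
I_p = P_in/V_p = 1.1850×10^6/110000 = 10.8 A.

I_p ≈ 10.8 A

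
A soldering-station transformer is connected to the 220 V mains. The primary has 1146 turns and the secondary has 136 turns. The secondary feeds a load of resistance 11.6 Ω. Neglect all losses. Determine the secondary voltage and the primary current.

V_s ≈ 26.1 V, I_p ≈ 0.267 A

V_s = V_p × N_s/N_p = 220 × 136/1146 = 26.108 V.
I_s = V_s/R = 26.108/11.6 = 2.2507 A.
I_p = I_s × N_s/N_p = 2.2507 × 136/1146 = 0.267 A.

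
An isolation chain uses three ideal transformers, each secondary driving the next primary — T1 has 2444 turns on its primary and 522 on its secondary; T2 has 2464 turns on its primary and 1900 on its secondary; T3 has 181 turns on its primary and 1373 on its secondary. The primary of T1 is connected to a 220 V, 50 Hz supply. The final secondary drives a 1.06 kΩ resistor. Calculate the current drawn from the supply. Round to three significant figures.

Secondary of T1: V = 220.00 × 522/2444 = 46.989 V.
Secondary of T2: V = 46.989 × 1900/2464 = 36.233 V.
Secondary of T3: V = 36.233 × 1373/181 = 274.85 V.
I_load = 274.85/1060 = 0.25929 A, so P_out = 274.85 × 0.25929 = 71.267 W.
All ideal ⇒ P_in = P_out, so I_supply = 71.267/220 = 0.324 A.

I_supply ≈ 0.324 A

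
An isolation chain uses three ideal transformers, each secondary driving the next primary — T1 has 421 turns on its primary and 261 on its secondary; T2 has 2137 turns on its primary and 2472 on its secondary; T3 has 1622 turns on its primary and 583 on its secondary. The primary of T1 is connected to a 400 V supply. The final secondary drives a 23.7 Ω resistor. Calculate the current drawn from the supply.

After T1: V = 400.00 × 261/421 = 247.98 V.
After T2: V = 247.98 × 2472/2137 = 286.85 V.
After T3: V = 286.85 × 583/1622 = 103.11 V.
I_load = 103.11/23.7 = 4.3504 A, so P_out = 103.11 × 4.3504 = 448.55 W.
All ideal ⇒ P_in = P_out, so I_supply = 448.55/400 = 1.12 A.

I_supply ≈ 1.12 A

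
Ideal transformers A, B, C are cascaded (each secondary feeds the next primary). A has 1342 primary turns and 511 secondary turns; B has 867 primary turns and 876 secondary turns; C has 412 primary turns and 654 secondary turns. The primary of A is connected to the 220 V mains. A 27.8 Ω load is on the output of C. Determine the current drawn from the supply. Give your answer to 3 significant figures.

I_supply ≈ 2.95 A

Secondary of A: V = 220.00 × 511/1342 = 83.770 V.
Secondary of B: V = 83.770 × 876/867 = 84.640 V.
Secondary of C: V = 84.640 × 654/412 = 134.36 V.
I_load = 134.36/27.8 = 4.8329 A, so P_out = 134.36 × 4.8329 = 649.33 W.
All ideal ⇒ P_in = P_out, so I_supply = 649.33/220 = 2.95 A.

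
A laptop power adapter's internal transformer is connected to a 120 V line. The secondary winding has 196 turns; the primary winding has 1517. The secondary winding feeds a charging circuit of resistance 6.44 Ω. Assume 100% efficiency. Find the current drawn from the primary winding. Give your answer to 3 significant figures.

I_p ≈ 0.311 A

V_s = V_p × N_s/N_p = 120 × 196/1517 = 15.504 V.
I_s = V_s/R = 15.504/6.44 = 2.4075 A.
For an ideal transformer I_p N_p = I_s N_s, so I_p = 2.4075 × 196/1517 = 0.311 A.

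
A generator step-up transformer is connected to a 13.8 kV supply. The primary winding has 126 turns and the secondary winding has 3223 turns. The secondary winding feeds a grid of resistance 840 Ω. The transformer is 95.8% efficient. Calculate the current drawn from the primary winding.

I_p ≈ 11200 A

V_s = 13800 × 3223/126 = 353000 V.
I_s = V_s/R = 353000/840 = 420.23 A.
P_out = V_s I_s = 353000 × 420.23 = 1.4834×10^8 W.
P_in = P_out/η = 1.4834×10^8/0.958 = 1.5484×10^8 W.
I_p = P_in/V_p = 1.5484×10^8/13800 = 11200 A.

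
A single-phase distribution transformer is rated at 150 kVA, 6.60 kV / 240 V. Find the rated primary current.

I_p ≈ 22.7 A

I_p = S/V_p = 150000/6600 = 22.7 A.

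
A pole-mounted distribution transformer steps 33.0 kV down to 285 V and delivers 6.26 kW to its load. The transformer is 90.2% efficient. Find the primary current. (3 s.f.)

I_p ≈ 0.210 A

P_in = P_out/η = 6260/0.902 = 6940.1 W.
I_p = P_in/V_p = 6940.1/33000 = 0.210 A.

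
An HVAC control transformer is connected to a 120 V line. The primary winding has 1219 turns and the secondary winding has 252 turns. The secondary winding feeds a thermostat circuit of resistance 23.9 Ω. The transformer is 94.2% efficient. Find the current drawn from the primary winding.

I_p ≈ 0.228 A

V_s = 120 × 252/1219 = 24.807 V.
I_s = V_s/R = 24.807/23.9 = 1.0380 A.
P_out = V_s I_s = 24.807 × 1.0380 = 25.749 W.
P_in = P_out/η = 25.749/0.942 = 27.334 W.
I_p = P_in/V_p = 27.334/120 = 0.228 A.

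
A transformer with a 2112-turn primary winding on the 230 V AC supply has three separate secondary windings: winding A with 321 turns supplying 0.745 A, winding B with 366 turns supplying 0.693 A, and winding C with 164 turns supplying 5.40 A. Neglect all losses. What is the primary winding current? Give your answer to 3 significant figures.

I_p ≈ 0.653 A

V_A = 230 × 321/2112 = 34.957 V; V_B = 230 × 366/2112 = 39.858 V; V_C = 230 × 164/2112 = 17.860 V.
P_out = V_A I_A + V_B I_B + V_C I_C = 34.957×0.745 + 39.858×0.693 + 17.860×5.40 = 26.043 + 27.622 + 96.443 = 150.11 W.
Ideal ⇒ P_in = P_out, so I_p = P_out/V_p = 150.11/230 = 0.653 A.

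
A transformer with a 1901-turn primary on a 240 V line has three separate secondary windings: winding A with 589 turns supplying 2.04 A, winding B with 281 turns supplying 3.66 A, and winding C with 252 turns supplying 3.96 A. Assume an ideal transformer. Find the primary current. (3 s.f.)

V_A = 240 × 589/1901 = 74.361 V; V_B = 240 × 281/1901 = 35.476 V; V_C = 240 × 252/1901 = 31.815 V.
P_out = V_A I_A + V_B I_B + V_C I_C = 74.361×2.04 + 35.476×3.66 + 31.815×3.96 = 151.70 + 129.84 + 125.99 = 407.53 W.
Ideal ⇒ P_in = P_out, so I_p = P_out/V_p = 407.53/240 = 1.70 A.

I_p ≈ 1.70 A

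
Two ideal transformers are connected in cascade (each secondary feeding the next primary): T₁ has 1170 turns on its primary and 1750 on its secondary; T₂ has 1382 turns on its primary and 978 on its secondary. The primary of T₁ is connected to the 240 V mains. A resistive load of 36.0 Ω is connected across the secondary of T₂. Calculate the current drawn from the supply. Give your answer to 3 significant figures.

After T₁: V = 240.00 × 1750/1170 = 358.97 V.
After T₂: V = 358.97 × 978/1382 = 254.04 V.
I_load = 254.04/36.0 = 7.0565 A, so P_out = 254.04 × 7.0565 = 1792.6 W.
All ideal ⇒ P_in = P_out, so I_supply = 1792.6/240 = 7.47 A.

I_supply ≈ 7.47 A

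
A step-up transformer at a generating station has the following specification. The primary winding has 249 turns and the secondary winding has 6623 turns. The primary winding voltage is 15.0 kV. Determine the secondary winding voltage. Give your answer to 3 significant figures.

V_s/V_p = N_s/N_p, so V_s = 15000 × 6623/249 = 399000 V.

V_s ≈ 399000 V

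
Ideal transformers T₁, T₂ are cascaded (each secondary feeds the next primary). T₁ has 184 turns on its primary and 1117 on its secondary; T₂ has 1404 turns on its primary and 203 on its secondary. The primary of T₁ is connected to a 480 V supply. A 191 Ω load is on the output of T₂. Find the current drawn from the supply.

I_supply ≈ 1.94 A

Secondary of T₁: V = 480.00 × 1117/184 = 2913.9 V.
Secondary of T₂: V = 2913.9 × 203/1404 = 421.31 V.
I_load = 421.31/191 = 2.2058 A, so P_out = 421.31 × 2.2058 = 929.35 W.
All ideal ⇒ P_in = P_out, so I_supply = 929.35/480 = 1.94 A.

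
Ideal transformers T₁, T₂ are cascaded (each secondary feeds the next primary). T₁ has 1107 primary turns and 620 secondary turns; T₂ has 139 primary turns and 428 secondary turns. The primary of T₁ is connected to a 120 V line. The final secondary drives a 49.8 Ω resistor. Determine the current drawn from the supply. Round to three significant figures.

Secondary of T₁: V = 120.00 × 620/1107 = 67.209 V.
Secondary of T₂: V = 67.209 × 428/139 = 206.94 V.
I_load = 206.94/49.8 = 4.1555 A, so P_out = 206.94 × 4.1555 = 859.96 W.
All ideal ⇒ P_in = P_out, so I_supply = 859.96/120 = 7.17 A.

I_supply ≈ 7.17 A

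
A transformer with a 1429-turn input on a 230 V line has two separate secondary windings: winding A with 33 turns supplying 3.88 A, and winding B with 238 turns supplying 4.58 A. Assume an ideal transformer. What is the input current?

V_A = 230 × 33/1429 = 5.3114 V; V_B = 230 × 238/1429 = 38.307 V.
P_out = V_A I_A + V_B I_B = 5.3114×3.88 + 38.307×4.58 = 20.608 + 175.44 = 196.05 W.
Ideal ⇒ P_in = P_out, so I_in = P_out/V_in = 196.05/230 = 0.852 A.

I_in ≈ 0.852 A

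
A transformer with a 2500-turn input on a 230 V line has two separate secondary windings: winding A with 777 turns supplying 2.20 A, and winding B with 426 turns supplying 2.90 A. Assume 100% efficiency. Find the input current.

V_A = 230 × 777/2500 = 71.484 V; V_B = 230 × 426/2500 = 39.192 V.
P_out = V_A I_A + V_B I_B = 71.484×2.20 + 39.192×2.90 = 157.26 + 113.66 = 270.92 W.
Ideal ⇒ P_in = P_out, so I_in = P_out/V_in = 270.92/230 = 1.18 A.

I_in ≈ 1.18 A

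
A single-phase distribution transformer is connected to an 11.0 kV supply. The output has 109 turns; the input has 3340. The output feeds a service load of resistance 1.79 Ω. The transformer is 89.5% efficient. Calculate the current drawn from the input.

V_out = 11000 × 109/3340 = 358.98 V.
I_out = V_out/R = 358.98/1.79 = 200.55 A.
P_out = V_out I_out = 358.98 × 200.55 = 71993 W.
P_in = P_out/η = 71993/0.895 = 80440 W.
I_in = P_in/V_in = 80440/11000 = 7.31 A.

I_in ≈ 7.31 A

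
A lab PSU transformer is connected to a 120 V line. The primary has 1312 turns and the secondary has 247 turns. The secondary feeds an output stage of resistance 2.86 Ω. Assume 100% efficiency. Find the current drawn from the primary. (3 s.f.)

I_p ≈ 1.49 A

V_s = V_p × N_s/N_p = 120 × 247/1312 = 22.591 V.
I_s = V_s/R = 22.591/2.86 = 7.8991 A.
For an ideal transformer I_p N_p = I_s N_s, so I_p = 7.8991 × 247/1312 = 1.49 A.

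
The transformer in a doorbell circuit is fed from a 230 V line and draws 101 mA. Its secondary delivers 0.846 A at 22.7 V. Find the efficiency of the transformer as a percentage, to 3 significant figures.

P_in = 230 × 0.101 = 23.2300 W.
P_out = 22.7 × 0.846 = 19.2042 W.
η = P_out/P_in = 19.2042/23.2300 = 0.827.

η ≈ 82.7%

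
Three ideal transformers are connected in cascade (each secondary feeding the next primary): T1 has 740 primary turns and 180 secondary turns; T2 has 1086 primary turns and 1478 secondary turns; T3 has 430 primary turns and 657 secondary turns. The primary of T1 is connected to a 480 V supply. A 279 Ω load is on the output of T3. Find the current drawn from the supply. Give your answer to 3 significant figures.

Secondary of T1: V = 480.00 × 180/740 = 116.76 V.
Secondary of T2: V = 116.76 × 1478/1086 = 158.90 V.
Secondary of T3: V = 158.90 × 657/430 = 242.79 V.
I_load = 242.79/279 = 0.87020 A, so P_out = 242.79 × 0.87020 = 211.27 W.
All ideal ⇒ P_in = P_out, so I_supply = 211.27/480 = 0.440 A.

I_supply ≈ 0.440 A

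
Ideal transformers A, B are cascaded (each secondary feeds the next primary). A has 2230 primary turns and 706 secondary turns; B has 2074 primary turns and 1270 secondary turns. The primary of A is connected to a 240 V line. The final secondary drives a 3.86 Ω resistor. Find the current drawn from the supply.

I_supply ≈ 2.34 A

Secondary of A: V = 240.00 × 706/2230 = 75.982 V.
Secondary of B: V = 75.982 × 1270/2074 = 46.527 V.
I_load = 46.527/3.86 = 12.054 A, so P_out = 46.527 × 12.054 = 560.82 W.
All ideal ⇒ P_in = P_out, so I_supply = 560.82/240 = 2.34 A.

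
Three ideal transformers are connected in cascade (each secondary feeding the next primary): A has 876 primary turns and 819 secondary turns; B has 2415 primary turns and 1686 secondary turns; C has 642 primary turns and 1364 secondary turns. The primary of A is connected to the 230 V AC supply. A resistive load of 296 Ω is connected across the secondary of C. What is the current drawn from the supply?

I_supply ≈ 1.49 A

After A: V = 230.00 × 819/876 = 215.03 V.
After B: V = 215.03 × 1686/2415 = 150.12 V.
After C: V = 150.12 × 1364/642 = 318.95 V.
I_load = 318.95/296 = 1.0775 A, so P_out = 318.95 × 1.0775 = 343.69 W.
All ideal ⇒ P_in = P_out, so I_supply = 343.69/230 = 1.49 A.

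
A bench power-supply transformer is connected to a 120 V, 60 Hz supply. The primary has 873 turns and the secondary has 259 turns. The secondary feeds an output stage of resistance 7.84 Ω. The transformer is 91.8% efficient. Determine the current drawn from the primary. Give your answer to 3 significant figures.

I_p ≈ 1.47 A

V_s = 120 × 259/873 = 35.601 V.
I_s = V_s/R = 35.601/7.84 = 4.5410 A.
P_out = V_s I_s = 35.601 × 4.5410 = 161.67 W.
P_in = P_out/η = 161.67/0.918 = 176.11 W.
I_p = P_in/V_p = 176.11/120 = 1.47 A.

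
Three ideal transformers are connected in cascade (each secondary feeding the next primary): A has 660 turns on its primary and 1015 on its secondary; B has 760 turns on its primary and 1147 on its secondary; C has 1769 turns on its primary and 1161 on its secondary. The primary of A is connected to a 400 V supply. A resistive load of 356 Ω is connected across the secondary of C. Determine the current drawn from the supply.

Secondary of A: V = 400.00 × 1015/660 = 615.15 V.
Secondary of B: V = 615.15 × 1147/760 = 928.39 V.
Secondary of C: V = 928.39 × 1161/1769 = 609.31 V.
I_load = 609.31/356 = 1.7115 A, so P_out = 609.31 × 1.7115 = 1042.9 W.
All ideal ⇒ P_in = P_out, so I_supply = 1042.9/400 = 2.61 A.

I_supply ≈ 2.61 A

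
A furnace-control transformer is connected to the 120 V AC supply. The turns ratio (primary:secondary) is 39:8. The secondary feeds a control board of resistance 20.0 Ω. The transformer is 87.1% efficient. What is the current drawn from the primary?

I_p ≈ 0.290 A

V_s = 120 × 8/39 = 24.615 V.
I_s = V_s/R = 24.615/20.0 = 1.2308 A.
P_out = V_s I_s = 24.615 × 1.2308 = 30.296 W.
P_in = P_out/η = 30.296/0.871 = 34.783 W.
I_p = P_in/V_p = 34.783/120 = 0.290 A.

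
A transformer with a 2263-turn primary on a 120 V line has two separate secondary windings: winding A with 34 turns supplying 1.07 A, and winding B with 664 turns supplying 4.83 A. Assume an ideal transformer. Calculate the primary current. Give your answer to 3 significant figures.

V_A = 120 × 34/2263 = 1.8029 V; V_B = 120 × 664/2263 = 35.210 V.
P_out = V_A I_A + V_B I_B = 1.8029×1.07 + 35.210×4.83 = 1.9291 + 170.06 = 171.99 W.
Ideal ⇒ P_in = P_out, so I_p = P_out/V_p = 171.99/120 = 1.43 A.

I_p ≈ 1.43 A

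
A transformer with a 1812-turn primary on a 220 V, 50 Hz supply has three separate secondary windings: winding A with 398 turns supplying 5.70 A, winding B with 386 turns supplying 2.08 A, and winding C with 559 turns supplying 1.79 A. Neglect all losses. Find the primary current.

V_A = 220 × 398/1812 = 48.322 V; V_B = 220 × 386/1812 = 46.865 V; V_C = 220 × 559/1812 = 67.870 V.
P_out = V_A I_A + V_B I_B + V_C I_C = 48.322×5.70 + 46.865×2.08 + 67.870×1.79 = 275.44 + 97.480 + 121.49 = 494.40 W.
Ideal ⇒ P_in = P_out, so I_p = P_out/V_p = 494.40/220 = 2.25 A.

I_p ≈ 2.25 A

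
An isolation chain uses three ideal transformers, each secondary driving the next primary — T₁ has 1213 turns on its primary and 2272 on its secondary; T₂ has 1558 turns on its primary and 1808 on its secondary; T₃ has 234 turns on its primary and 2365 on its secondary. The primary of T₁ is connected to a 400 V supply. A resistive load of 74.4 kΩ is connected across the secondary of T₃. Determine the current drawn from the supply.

I_supply ≈ 2.59 A

Secondary of T₁: V = 400.00 × 2272/1213 = 749.22 V.
Secondary of T₂: V = 749.22 × 1808/1558 = 869.44 V.
Secondary of T₃: V = 869.44 × 2365/234 = 8787.3 V.
I_load = 8787.3/74400 = 0.11811 A, so P_out = 8787.3 × 0.11811 = 1037.9 W.
All ideal ⇒ P_in = P_out, so I_supply = 1037.9/400 = 2.59 A.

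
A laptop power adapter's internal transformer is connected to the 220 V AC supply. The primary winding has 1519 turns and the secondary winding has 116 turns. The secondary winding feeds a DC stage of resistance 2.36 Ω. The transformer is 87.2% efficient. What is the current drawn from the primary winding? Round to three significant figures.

V_s = 220 × 116/1519 = 16.801 V.
I_s = V_s/R = 16.801/2.36 = 7.1189 A.
P_out = V_s I_s = 16.801 × 7.1189 = 119.60 W.
P_in = P_out/η = 119.60/0.872 = 137.16 W.
I_p = P_in/V_p = 137.16/220 = 0.623 A.

I_p ≈ 0.623 A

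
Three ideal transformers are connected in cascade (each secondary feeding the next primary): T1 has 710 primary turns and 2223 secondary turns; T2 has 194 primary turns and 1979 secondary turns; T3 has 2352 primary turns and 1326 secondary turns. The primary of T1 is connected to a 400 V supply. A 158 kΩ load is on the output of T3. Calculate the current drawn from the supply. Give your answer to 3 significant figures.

I_supply ≈ 0.821 A

After T1: V = 400.00 × 2223/710 = 1252.4 V.
After T2: V = 1252.4 × 1979/194 = 12776 V.
After T3: V = 12776 × 1326/2352 = 7202.6 V.
I_load = 7202.6/158000 = 0.045586 A, so P_out = 7202.6 × 0.045586 = 328.34 W.
All ideal ⇒ P_in = P_out, so I_supply = 328.34/400 = 0.821 A.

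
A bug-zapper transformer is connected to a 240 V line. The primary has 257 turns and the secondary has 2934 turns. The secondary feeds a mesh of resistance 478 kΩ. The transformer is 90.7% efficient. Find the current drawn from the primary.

V_s = 240 × 2934/257 = 2739.9 V.
I_s = V_s/R = 2739.9/478000 = 0.0057321 A.
P_out = V_s I_s = 2739.9 × 0.0057321 = 15.705 W.
P_in = P_out/η = 15.705/0.907 = 17.316 W.
I_p = P_in/V_p = 17.316/240 = 0.0721 A.

I_p ≈ 0.0721 A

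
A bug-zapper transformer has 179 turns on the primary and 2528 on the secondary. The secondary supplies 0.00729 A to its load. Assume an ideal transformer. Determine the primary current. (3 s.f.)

I_p ≈ 0.103 A

For an ideal transformer I_p/I_s = N_s/N_p, so I_p = 0.00729 × 2528/179 = 0.103 A.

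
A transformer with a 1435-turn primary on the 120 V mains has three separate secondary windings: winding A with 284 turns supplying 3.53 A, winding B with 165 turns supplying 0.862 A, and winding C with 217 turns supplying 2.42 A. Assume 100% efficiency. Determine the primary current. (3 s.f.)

V_A = 120 × 284/1435 = 23.749 V; V_B = 120 × 165/1435 = 13.798 V; V_C = 120 × 217/1435 = 18.146 V.
P_out = V_A I_A + V_B I_B + V_C I_C = 23.749×3.53 + 13.798×0.862 + 18.146×2.42 = 83.834 + 11.894 + 43.914 = 139.64 W.
Ideal ⇒ P_in = P_out, so I_p = P_out/V_p = 139.64/120 = 1.16 A.

I_p ≈ 1.16 A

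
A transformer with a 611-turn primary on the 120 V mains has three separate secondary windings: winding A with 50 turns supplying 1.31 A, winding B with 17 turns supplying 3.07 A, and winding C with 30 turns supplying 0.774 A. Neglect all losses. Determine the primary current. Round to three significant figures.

V_A = 120 × 50/611 = 9.8200 V; V_B = 120 × 17/611 = 3.3388 V; V_C = 120 × 30/611 = 5.8920 V.
P_out = V_A I_A + V_B I_B + V_C I_C = 9.8200×1.31 + 3.3388×3.07 + 5.8920×0.774 = 12.864 + 10.250 + 4.5604 = 27.675 W.
Ideal ⇒ P_in = P_out, so I_p = P_out/V_p = 27.675/120 = 0.231 A.

I_p ≈ 0.231 A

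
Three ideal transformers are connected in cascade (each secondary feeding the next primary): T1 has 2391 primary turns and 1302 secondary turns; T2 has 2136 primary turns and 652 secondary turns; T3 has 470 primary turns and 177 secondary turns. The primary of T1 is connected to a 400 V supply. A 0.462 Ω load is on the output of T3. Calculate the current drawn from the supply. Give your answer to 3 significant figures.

I_supply ≈ 3.39 A

Secondary of T1: V = 400.00 × 1302/2391 = 217.82 V.
Secondary of T2: V = 217.82 × 652/2136 = 66.487 V.
Secondary of T3: V = 66.487 × 177/470 = 25.039 V.
I_load = 25.039/0.462 = 54.196 A, so P_out = 25.039 × 54.196 = 1357.0 W.
All ideal ⇒ P_in = P_out, so I_supply = 1357.0/400 = 3.39 A.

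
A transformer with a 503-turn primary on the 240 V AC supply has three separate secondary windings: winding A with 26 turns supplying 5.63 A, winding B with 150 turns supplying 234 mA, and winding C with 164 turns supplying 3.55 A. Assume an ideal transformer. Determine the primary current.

V_A = 240 × 26/503 = 12.406 V; V_B = 240 × 150/503 = 71.571 V; V_C = 240 × 164/503 = 78.250 V.
P_out = V_A I_A + V_B I_B + V_C I_C = 12.406×5.63 + 71.571×0.234 + 78.250×3.55 = 69.843 + 16.748 + 277.79 = 364.38 W.
Ideal ⇒ P_in = P_out, so I_p = P_out/V_p = 364.38/240 = 1.52 A.

I_p ≈ 1.52 A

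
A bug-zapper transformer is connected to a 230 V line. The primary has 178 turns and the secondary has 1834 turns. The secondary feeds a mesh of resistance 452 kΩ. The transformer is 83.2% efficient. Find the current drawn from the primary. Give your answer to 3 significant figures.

V_s = 230 × 1834/178 = 2369.8 V.
I_s = V_s/R = 2369.8/452000 = 0.0052429 A.
P_out = V_s I_s = 2369.8 × 0.0052429 = 12.424 W.
P_in = P_out/η = 12.424/0.832 = 14.933 W.
I_p = P_in/V_p = 14.933/230 = 0.0649 A.

I_p ≈ 0.0649 A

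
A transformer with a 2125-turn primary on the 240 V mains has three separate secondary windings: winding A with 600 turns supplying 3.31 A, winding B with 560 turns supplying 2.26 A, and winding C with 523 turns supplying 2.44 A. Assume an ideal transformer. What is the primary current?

V_A = 240 × 600/2125 = 67.765 V; V_B = 240 × 560/2125 = 63.247 V; V_C = 240 × 523/2125 = 59.068 V.
P_out = V_A I_A + V_B I_B + V_C I_C = 67.765×3.31 + 63.247×2.26 + 59.068×2.44 = 224.30 + 142.94 + 144.13 = 511.37 W.
Ideal ⇒ P_in = P_out, so I_p = P_out/V_p = 511.37/240 = 2.13 A.

I_p ≈ 2.13 A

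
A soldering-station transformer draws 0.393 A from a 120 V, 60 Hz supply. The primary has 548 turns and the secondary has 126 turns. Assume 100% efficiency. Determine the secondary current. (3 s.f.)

I_s/I_p = N_p/N_s, so I_s = 0.393 × 548/126 = 1.71 A.

I_s ≈ 1.71 A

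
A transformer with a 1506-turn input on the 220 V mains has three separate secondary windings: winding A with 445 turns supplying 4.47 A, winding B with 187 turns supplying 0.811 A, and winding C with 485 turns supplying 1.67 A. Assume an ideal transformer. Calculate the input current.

I_in ≈ 1.96 A

V_A = 220 × 445/1506 = 65.007 V; V_B = 220 × 187/1506 = 27.317 V; V_C = 220 × 485/1506 = 70.850 V.
P_out = V_A I_A + V_B I_B + V_C I_C = 65.007×4.47 + 27.317×0.811 + 70.850×1.67 = 290.58 + 22.154 + 118.32 = 431.05 W.
Ideal ⇒ P_in = P_out, so I_in = P_out/V_in = 431.05/220 = 1.96 A.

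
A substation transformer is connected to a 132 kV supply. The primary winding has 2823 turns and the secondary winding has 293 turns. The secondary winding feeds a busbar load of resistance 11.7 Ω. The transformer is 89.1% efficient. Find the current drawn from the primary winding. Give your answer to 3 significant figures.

V_s = 132000 × 293/2823 = 13700 V.
I_s = V_s/R = 13700/11.7 = 1171.0 A.
P_out = V_s I_s = 13700 × 1171.0 = 1.6043×10^7 W.
P_in = P_out/η = 1.6043×10^7/0.891 = 1.8005×10^7 W.
I_p = P_in/V_p = 1.8005×10^7/132000 = 136 A.

I_p ≈ 136 A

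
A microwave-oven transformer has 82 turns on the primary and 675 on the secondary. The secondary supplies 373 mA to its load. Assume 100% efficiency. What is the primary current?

I_p ≈ 3.07 A

For an ideal transformer I_p/I_s = N_s/N_p, so I_p = 0.373 × 675/82 = 3.07 A.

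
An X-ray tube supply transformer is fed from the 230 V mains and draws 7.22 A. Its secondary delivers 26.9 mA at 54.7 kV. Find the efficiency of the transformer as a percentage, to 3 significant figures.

η ≈ 88.6%

P_in = 230 × 7.22 = 1660.60 W.
P_out = 54700 × 0.0269 = 1471.43 W.
η = P_out/P_in = 1471.43/1660.60 = 0.886.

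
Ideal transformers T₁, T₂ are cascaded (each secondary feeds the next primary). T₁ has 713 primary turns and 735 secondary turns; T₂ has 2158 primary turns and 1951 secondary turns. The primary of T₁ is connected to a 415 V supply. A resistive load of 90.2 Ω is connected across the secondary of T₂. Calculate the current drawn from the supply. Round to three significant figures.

Secondary of T₁: V = 415.00 × 735/713 = 427.81 V.
Secondary of T₂: V = 427.81 × 1951/2158 = 386.77 V.
I_load = 386.77/90.2 = 4.2879 A, so P_out = 386.77 × 4.2879 = 1658.4 W.
All ideal ⇒ P_in = P_out, so I_supply = 1658.4/415 = 4.00 A.

I_supply ≈ 4.00 A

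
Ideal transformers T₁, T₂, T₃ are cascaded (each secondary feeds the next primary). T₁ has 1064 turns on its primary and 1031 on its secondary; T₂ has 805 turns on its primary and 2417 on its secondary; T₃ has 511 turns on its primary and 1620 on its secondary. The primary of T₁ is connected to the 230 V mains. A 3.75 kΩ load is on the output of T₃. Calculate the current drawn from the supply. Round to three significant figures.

After T₁: V = 230.00 × 1031/1064 = 222.87 V.
After T₂: V = 222.87 × 2417/805 = 669.15 V.
After T₃: V = 669.15 × 1620/511 = 2121.4 V.
I_load = 2121.4/3750 = 0.56570 A, so P_out = 2121.4 × 0.56570 = 1200.1 W.
All ideal ⇒ P_in = P_out, so I_supply = 1200.1/230 = 5.22 A.

I_supply ≈ 5.22 A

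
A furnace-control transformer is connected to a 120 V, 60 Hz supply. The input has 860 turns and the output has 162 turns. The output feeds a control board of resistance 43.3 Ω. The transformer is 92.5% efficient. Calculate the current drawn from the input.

I_in ≈ 0.106 A

V_out = 120 × 162/860 = 22.605 V.
I_out = V_out/R = 22.605/43.3 = 0.52205 A.
P_out = V_out I_out = 22.605 × 0.52205 = 11.801 W.
P_in = P_out/η = 11.801/0.925 = 12.758 W.
I_in = P_in/V_in = 12.758/120 = 0.106 A.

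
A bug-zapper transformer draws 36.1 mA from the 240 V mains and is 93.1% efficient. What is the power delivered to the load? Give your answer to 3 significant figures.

P_in = V_p I_p = 240 × 0.0361 = 8.6640 W.
P_out = η P_in = 0.931 × 8.6640 = 8.07 W.

P_out ≈ 8.07 W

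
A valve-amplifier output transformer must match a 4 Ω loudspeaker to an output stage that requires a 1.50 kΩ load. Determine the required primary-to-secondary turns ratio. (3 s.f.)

Z_p/Z_s = (N_p/N_s)², so N_p/N_s = √(1500/4) = √375 = 19.4.

N_p/N_s ≈ 19.4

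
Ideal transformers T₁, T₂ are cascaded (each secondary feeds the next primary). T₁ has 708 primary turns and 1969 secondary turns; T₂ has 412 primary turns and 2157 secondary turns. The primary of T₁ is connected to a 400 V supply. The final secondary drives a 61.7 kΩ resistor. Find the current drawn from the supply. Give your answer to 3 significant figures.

I_supply ≈ 1.37 A

Secondary of T₁: V = 400.00 × 1969/708 = 1112.4 V.
Secondary of T₂: V = 1112.4 × 2157/412 = 5824.1 V.
I_load = 5824.1/61700 = 0.094393 A, so P_out = 5824.1 × 0.094393 = 549.75 W.
All ideal ⇒ P_in = P_out, so I_supply = 549.75/400 = 1.37 A.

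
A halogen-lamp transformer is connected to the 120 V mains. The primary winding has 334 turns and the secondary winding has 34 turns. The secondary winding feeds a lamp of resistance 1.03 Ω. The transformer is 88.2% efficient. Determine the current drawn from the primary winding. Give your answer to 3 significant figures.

I_p ≈ 1.37 A

V_s = 120 × 34/334 = 12.216 V.
I_s = V_s/R = 12.216/1.03 = 11.860 A.
P_out = V_s I_s = 12.216 × 11.860 = 144.87 W.
P_in = P_out/η = 144.87/0.882 = 164.26 W.
I_p = P_in/V_p = 164.26/120 = 1.37 A.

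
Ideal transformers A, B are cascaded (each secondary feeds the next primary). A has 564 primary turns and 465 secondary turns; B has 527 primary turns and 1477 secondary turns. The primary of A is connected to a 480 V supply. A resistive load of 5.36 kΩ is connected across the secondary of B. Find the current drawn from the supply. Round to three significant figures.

Secondary of A: V = 480.00 × 465/564 = 395.74 V.
Secondary of B: V = 395.74 × 1477/527 = 1109.1 V.
I_load = 1109.1/5360 = 0.20693 A, so P_out = 1109.1 × 0.20693 = 229.51 W.
All ideal ⇒ P_in = P_out, so I_supply = 229.51/480 = 0.478 A.

I_supply ≈ 0.478 A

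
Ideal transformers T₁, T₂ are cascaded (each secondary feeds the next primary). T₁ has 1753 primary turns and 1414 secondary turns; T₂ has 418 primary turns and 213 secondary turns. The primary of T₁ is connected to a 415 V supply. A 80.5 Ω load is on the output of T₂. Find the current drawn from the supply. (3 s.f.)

After T₁: V = 415.00 × 1414/1753 = 334.75 V.
After T₂: V = 334.75 × 213/418 = 170.58 V.
I_load = 170.58/80.5 = 2.1190 A, so P_out = 170.58 × 2.1190 = 361.44 W.
All ideal ⇒ P_in = P_out, so I_supply = 361.44/415 = 0.871 A.

I_supply ≈ 0.871 A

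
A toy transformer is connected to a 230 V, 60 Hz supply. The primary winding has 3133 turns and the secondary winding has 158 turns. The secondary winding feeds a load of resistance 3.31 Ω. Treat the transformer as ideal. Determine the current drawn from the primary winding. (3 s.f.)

V_s = V_p × N_s/N_p = 230 × 158/3133 = 11.599 V.
I_s = V_s/R = 11.599/3.31 = 3.5043 A.
For an ideal transformer I_p N_p = I_s N_s, so I_p = 3.5043 × 158/3133 = 0.177 A.

I_p ≈ 0.177 A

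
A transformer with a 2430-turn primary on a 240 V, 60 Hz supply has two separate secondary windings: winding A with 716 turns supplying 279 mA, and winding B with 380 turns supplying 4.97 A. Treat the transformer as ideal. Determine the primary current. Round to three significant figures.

V_A = 240 × 716/2430 = 70.716 V; V_B = 240 × 380/2430 = 37.531 V.
P_out = V_A I_A + V_B I_B = 70.716×0.279 + 37.531×4.97 = 19.730 + 186.53 = 206.26 W.
Ideal ⇒ P_in = P_out, so I_p = P_out/V_p = 206.26/240 = 0.859 A.

I_p ≈ 0.859 A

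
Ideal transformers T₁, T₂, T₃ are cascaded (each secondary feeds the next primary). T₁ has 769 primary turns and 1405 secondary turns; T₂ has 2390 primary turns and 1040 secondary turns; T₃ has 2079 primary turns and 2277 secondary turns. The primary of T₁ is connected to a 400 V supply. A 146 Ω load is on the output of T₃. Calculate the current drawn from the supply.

I_supply ≈ 2.08 A

Secondary of T₁: V = 400.00 × 1405/769 = 730.82 V.
Secondary of T₂: V = 730.82 × 1040/2390 = 318.01 V.
Secondary of T₃: V = 318.01 × 2277/2079 = 348.30 V.
I_load = 348.30/146 = 2.3856 A, so P_out = 348.30 × 2.3856 = 830.91 W.
All ideal ⇒ P_in = P_out, so I_supply = 830.91/400 = 2.08 A.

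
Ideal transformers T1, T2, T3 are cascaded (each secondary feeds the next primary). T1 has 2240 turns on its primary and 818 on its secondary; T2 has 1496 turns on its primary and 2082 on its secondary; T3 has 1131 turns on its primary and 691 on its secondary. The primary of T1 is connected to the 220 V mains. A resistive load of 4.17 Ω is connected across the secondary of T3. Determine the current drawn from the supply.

After T1: V = 220.00 × 818/2240 = 80.339 V.
After T2: V = 80.339 × 2082/1496 = 111.81 V.
After T3: V = 111.81 × 691/1131 = 68.311 V.
I_load = 68.311/4.17 = 16.382 A, so P_out = 68.311 × 16.382 = 1119.0 W.
All ideal ⇒ P_in = P_out, so I_supply = 1119.0/220 = 5.09 A.

I_supply ≈ 5.09 A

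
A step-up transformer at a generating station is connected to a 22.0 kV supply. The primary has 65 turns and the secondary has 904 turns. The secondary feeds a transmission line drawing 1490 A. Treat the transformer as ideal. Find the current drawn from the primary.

I_p ≈ 20700 A

For an ideal transformer I_p N_p = I_s N_s, so I_p = 1490 × 904/65 = 20700 A.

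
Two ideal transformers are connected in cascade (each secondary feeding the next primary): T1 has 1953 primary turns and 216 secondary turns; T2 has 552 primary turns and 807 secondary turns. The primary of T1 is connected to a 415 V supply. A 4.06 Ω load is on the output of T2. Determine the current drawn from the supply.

I_supply ≈ 2.67 A

After T1: V = 415.00 × 216/1953 = 45.899 V.
After T2: V = 45.899 × 807/552 = 67.102 V.
I_load = 67.102/4.06 = 16.528 A, so P_out = 67.102 × 16.528 = 1109.0 W.
All ideal ⇒ P_in = P_out, so I_supply = 1109.0/415 = 2.67 A.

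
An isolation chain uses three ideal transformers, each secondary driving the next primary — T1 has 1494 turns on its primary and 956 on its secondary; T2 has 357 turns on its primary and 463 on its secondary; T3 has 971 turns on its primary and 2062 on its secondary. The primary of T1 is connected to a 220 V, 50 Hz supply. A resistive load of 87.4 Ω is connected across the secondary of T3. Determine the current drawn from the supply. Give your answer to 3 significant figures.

After T1: V = 220.00 × 956/1494 = 140.78 V.
After T2: V = 140.78 × 463/357 = 182.58 V.
After T3: V = 182.58 × 2062/971 = 387.71 V.
I_load = 387.71/87.4 = 4.4361 A, so P_out = 387.71 × 4.4361 = 1719.9 W.
All ideal ⇒ P_in = P_out, so I_supply = 1719.9/220 = 7.82 A.

I_supply ≈ 7.82 A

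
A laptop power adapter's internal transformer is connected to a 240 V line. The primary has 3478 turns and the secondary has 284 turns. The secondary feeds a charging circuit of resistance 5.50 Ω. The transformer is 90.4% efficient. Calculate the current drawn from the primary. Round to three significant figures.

I_p ≈ 0.322 A

V_s = 240 × 284/3478 = 19.597 V.
I_s = V_s/R = 19.597/5.50 = 3.5632 A.
P_out = V_s I_s = 19.597 × 3.5632 = 69.829 W.
P_in = P_out/η = 69.829/0.904 = 77.245 W.
I_p = P_in/V_p = 77.245/240 = 0.322 A.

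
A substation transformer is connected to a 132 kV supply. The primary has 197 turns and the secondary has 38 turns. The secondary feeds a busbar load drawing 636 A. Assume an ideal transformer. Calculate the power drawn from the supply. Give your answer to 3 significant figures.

P ≈ 1.62×10^7 W

I_p = I_s × N_s/N_p = 636 × 38/197 = 122.68 A.
P = V_p I_p = 132000 × 122.68 = 1.62×10^7 W.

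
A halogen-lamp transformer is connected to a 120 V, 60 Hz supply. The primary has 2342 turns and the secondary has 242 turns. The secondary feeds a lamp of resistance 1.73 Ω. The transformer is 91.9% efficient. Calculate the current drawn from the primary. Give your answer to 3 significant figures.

V_s = 120 × 242/2342 = 12.400 V.
I_s = V_s/R = 12.400/1.73 = 7.1674 A.
P_out = V_s I_s = 12.400 × 7.1674 = 88.874 W.
P_in = P_out/η = 88.874/0.919 = 96.707 W.
I_p = P_in/V_p = 96.707/120 = 0.806 A.

I_p ≈ 0.806 A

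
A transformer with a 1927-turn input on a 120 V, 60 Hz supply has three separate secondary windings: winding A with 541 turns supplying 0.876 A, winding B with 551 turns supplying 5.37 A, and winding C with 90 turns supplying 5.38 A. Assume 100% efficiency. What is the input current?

I_in ≈ 2.03 A

V_A = 120 × 541/1927 = 33.690 V; V_B = 120 × 551/1927 = 34.312 V; V_C = 120 × 90/1927 = 5.6046 V.
P_out = V_A I_A + V_B I_B + V_C I_C = 33.690×0.876 + 34.312×5.37 + 5.6046×5.38 = 29.512 + 184.26 + 30.153 = 243.92 W.
Ideal ⇒ P_in = P_out, so I_in = P_out/V_in = 243.92/120 = 2.03 A.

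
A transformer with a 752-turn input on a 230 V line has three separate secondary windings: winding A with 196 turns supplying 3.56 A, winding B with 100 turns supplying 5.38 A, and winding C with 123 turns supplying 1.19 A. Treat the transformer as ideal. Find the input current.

I_in ≈ 1.84 A

V_A = 230 × 196/752 = 59.947 V; V_B = 230 × 100/752 = 30.585 V; V_C = 230 × 123/752 = 37.620 V.
P_out = V_A I_A + V_B I_B + V_C I_C = 59.947×3.56 + 30.585×5.38 + 37.620×1.19 = 213.41 + 164.55 + 44.767 = 422.73 W.
Ideal ⇒ P_in = P_out, so I_in = P_out/V_in = 422.73/230 = 1.84 A.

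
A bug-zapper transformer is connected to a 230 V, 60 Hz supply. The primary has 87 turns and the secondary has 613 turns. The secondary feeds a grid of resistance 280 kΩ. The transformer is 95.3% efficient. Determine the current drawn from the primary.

I_p ≈ 0.0428 A

V_s = 230 × 613/87 = 1620.6 V.
I_s = V_s/R = 1620.6/280000 = 0.0057878 A.
P_out = V_s I_s = 1620.6 × 0.0057878 = 9.3795 W.
P_in = P_out/η = 9.3795/0.953 = 9.8421 W.
I_p = P_in/V_p = 9.8421/230 = 0.0428 A.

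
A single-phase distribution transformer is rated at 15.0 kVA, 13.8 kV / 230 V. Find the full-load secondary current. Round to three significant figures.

I_s = S/V_s = 15000/230 = 65.2 A.

I_s ≈ 65.2 A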